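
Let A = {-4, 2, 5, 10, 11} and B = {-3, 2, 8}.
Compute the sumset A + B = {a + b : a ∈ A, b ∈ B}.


A + B = {a + b : a ∈ A, b ∈ B}.
Enumerate all |A|·|B| = 5·3 = 15 pairs (a, b) and collect distinct sums.
a = -4: -4+-3=-7, -4+2=-2, -4+8=4
a = 2: 2+-3=-1, 2+2=4, 2+8=10
a = 5: 5+-3=2, 5+2=7, 5+8=13
a = 10: 10+-3=7, 10+2=12, 10+8=18
a = 11: 11+-3=8, 11+2=13, 11+8=19
Collecting distinct sums: A + B = {-7, -2, -1, 2, 4, 7, 8, 10, 12, 13, 18, 19}
|A + B| = 12

A + B = {-7, -2, -1, 2, 4, 7, 8, 10, 12, 13, 18, 19}


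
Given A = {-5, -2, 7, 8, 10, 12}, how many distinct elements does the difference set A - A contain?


A - A = {a - a' : a, a' ∈ A}; |A| = 6.
Bounds: 2|A|-1 ≤ |A - A| ≤ |A|² - |A| + 1, i.e. 11 ≤ |A - A| ≤ 31.
Note: 0 ∈ A - A always (from a - a). The set is symmetric: if d ∈ A - A then -d ∈ A - A.
Enumerate nonzero differences d = a - a' with a > a' (then include -d):
Positive differences: {1, 2, 3, 4, 5, 9, 10, 12, 13, 14, 15, 17}
Full difference set: {0} ∪ (positive diffs) ∪ (negative diffs).
|A - A| = 1 + 2·12 = 25 (matches direct enumeration: 25).

|A - A| = 25


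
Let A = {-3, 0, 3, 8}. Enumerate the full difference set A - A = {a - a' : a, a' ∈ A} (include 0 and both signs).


A - A = {a - a' : a, a' ∈ A}.
Compute a - a' for each ordered pair (a, a'):
a = -3: -3--3=0, -3-0=-3, -3-3=-6, -3-8=-11
a = 0: 0--3=3, 0-0=0, 0-3=-3, 0-8=-8
a = 3: 3--3=6, 3-0=3, 3-3=0, 3-8=-5
a = 8: 8--3=11, 8-0=8, 8-3=5, 8-8=0
Collecting distinct values (and noting 0 appears from a-a):
A - A = {-11, -8, -6, -5, -3, 0, 3, 5, 6, 8, 11}
|A - A| = 11

A - A = {-11, -8, -6, -5, -3, 0, 3, 5, 6, 8, 11}


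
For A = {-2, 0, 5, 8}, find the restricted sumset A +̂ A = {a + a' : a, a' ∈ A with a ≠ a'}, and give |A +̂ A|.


Restricted sumset: A +̂ A = {a + a' : a ∈ A, a' ∈ A, a ≠ a'}.
Equivalently, take A + A and drop any sum 2a that is achievable ONLY as a + a for a ∈ A (i.e. sums representable only with equal summands).
Enumerate pairs (a, a') with a < a' (symmetric, so each unordered pair gives one sum; this covers all a ≠ a'):
  -2 + 0 = -2
  -2 + 5 = 3
  -2 + 8 = 6
  0 + 5 = 5
  0 + 8 = 8
  5 + 8 = 13
Collected distinct sums: {-2, 3, 5, 6, 8, 13}
|A +̂ A| = 6
(Reference bound: |A +̂ A| ≥ 2|A| - 3 for |A| ≥ 2, with |A| = 4 giving ≥ 5.)

|A +̂ A| = 6


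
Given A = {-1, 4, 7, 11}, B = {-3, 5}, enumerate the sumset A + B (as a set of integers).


A + B = {a + b : a ∈ A, b ∈ B}.
Enumerate all |A|·|B| = 4·2 = 8 pairs (a, b) and collect distinct sums.
a = -1: -1+-3=-4, -1+5=4
a = 4: 4+-3=1, 4+5=9
a = 7: 7+-3=4, 7+5=12
a = 11: 11+-3=8, 11+5=16
Collecting distinct sums: A + B = {-4, 1, 4, 8, 9, 12, 16}
|A + B| = 7

A + B = {-4, 1, 4, 8, 9, 12, 16}


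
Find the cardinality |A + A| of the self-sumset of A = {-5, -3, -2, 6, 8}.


A + A = {a + a' : a, a' ∈ A}; |A| = 5.
General bounds: 2|A| - 1 ≤ |A + A| ≤ |A|(|A|+1)/2, i.e. 9 ≤ |A + A| ≤ 15.
Lower bound 2|A|-1 is attained iff A is an arithmetic progression.
Enumerate sums a + a' for a ≤ a' (symmetric, so this suffices):
a = -5: -5+-5=-10, -5+-3=-8, -5+-2=-7, -5+6=1, -5+8=3
a = -3: -3+-3=-6, -3+-2=-5, -3+6=3, -3+8=5
a = -2: -2+-2=-4, -2+6=4, -2+8=6
a = 6: 6+6=12, 6+8=14
a = 8: 8+8=16
Distinct sums: {-10, -8, -7, -6, -5, -4, 1, 3, 4, 5, 6, 12, 14, 16}
|A + A| = 14

|A + A| = 14


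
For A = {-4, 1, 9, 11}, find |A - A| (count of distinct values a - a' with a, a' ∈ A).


A - A = {a - a' : a, a' ∈ A}; |A| = 4.
Bounds: 2|A|-1 ≤ |A - A| ≤ |A|² - |A| + 1, i.e. 7 ≤ |A - A| ≤ 13.
Note: 0 ∈ A - A always (from a - a). The set is symmetric: if d ∈ A - A then -d ∈ A - A.
Enumerate nonzero differences d = a - a' with a > a' (then include -d):
Positive differences: {2, 5, 8, 10, 13, 15}
Full difference set: {0} ∪ (positive diffs) ∪ (negative diffs).
|A - A| = 1 + 2·6 = 13 (matches direct enumeration: 13).

|A - A| = 13


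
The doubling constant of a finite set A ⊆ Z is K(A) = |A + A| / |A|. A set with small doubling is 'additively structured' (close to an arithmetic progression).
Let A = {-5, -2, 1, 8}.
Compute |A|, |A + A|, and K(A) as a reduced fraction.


|A| = 4.
Compute A + A by enumerating all 16 pairs.
A + A = {-10, -7, -4, -1, 2, 3, 6, 9, 16}, so |A + A| = 9.
K = |A + A| / |A| = 9/4 (already in lowest terms) ≈ 2.2500.
Reference: AP of size 4 gives K = 7/4 ≈ 1.7500; a fully generic set of size 4 gives K ≈ 2.5000.

|A| = 4, |A + A| = 9, K = 9/4.


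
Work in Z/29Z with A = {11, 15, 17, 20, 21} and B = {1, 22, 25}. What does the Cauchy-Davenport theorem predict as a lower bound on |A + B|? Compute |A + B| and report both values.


Cauchy-Davenport: |A + B| ≥ min(p, |A| + |B| - 1) for A, B nonempty in Z/pZ.
|A| = 5, |B| = 3, p = 29.
CD lower bound = min(29, 5 + 3 - 1) = min(29, 7) = 7.
Compute A + B mod 29 directly:
a = 11: 11+1=12, 11+22=4, 11+25=7
a = 15: 15+1=16, 15+22=8, 15+25=11
a = 17: 17+1=18, 17+22=10, 17+25=13
a = 20: 20+1=21, 20+22=13, 20+25=16
a = 21: 21+1=22, 21+22=14, 21+25=17
A + B = {4, 7, 8, 10, 11, 12, 13, 14, 16, 17, 18, 21, 22}, so |A + B| = 13.
Verify: 13 ≥ 7? Yes ✓.

CD lower bound = 7, actual |A + B| = 13.


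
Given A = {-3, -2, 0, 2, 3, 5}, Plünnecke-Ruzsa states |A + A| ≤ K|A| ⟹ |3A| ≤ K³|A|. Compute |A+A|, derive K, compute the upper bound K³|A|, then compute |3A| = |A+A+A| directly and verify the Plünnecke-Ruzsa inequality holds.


|A| = 6.
Step 1: Compute A + A by enumerating all 36 pairs.
A + A = {-6, -5, -4, -3, -2, -1, 0, 1, 2, 3, 4, 5, 6, 7, 8, 10}, so |A + A| = 16.
Step 2: Doubling constant K = |A + A|/|A| = 16/6 = 16/6 ≈ 2.6667.
Step 3: Plünnecke-Ruzsa gives |3A| ≤ K³·|A| = (2.6667)³ · 6 ≈ 113.7778.
Step 4: Compute 3A = A + A + A directly by enumerating all triples (a,b,c) ∈ A³; |3A| = 24.
Step 5: Check 24 ≤ 113.7778? Yes ✓.

K = 16/6, Plünnecke-Ruzsa bound K³|A| ≈ 113.7778, |3A| = 24, inequality holds.


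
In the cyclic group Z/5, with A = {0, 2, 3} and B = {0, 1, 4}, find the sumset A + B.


Work in Z/5Z: reduce every sum a + b modulo 5.
Enumerate all 9 pairs:
a = 0: 0+0=0, 0+1=1, 0+4=4
a = 2: 2+0=2, 2+1=3, 2+4=1
a = 3: 3+0=3, 3+1=4, 3+4=2
Distinct residues collected: {0, 1, 2, 3, 4}
|A + B| = 5 (out of 5 total residues).

A + B = {0, 1, 2, 3, 4}


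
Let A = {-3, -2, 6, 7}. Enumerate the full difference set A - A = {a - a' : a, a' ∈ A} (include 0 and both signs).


A - A = {a - a' : a, a' ∈ A}.
Compute a - a' for each ordered pair (a, a'):
a = -3: -3--3=0, -3--2=-1, -3-6=-9, -3-7=-10
a = -2: -2--3=1, -2--2=0, -2-6=-8, -2-7=-9
a = 6: 6--3=9, 6--2=8, 6-6=0, 6-7=-1
a = 7: 7--3=10, 7--2=9, 7-6=1, 7-7=0
Collecting distinct values (and noting 0 appears from a-a):
A - A = {-10, -9, -8, -1, 0, 1, 8, 9, 10}
|A - A| = 9

A - A = {-10, -9, -8, -1, 0, 1, 8, 9, 10}


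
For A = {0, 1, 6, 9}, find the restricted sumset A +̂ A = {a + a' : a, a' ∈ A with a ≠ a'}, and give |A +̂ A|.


Restricted sumset: A +̂ A = {a + a' : a ∈ A, a' ∈ A, a ≠ a'}.
Equivalently, take A + A and drop any sum 2a that is achievable ONLY as a + a for a ∈ A (i.e. sums representable only with equal summands).
Enumerate pairs (a, a') with a < a' (symmetric, so each unordered pair gives one sum; this covers all a ≠ a'):
  0 + 1 = 1
  0 + 6 = 6
  0 + 9 = 9
  1 + 6 = 7
  1 + 9 = 10
  6 + 9 = 15
Collected distinct sums: {1, 6, 7, 9, 10, 15}
|A +̂ A| = 6
(Reference bound: |A +̂ A| ≥ 2|A| - 3 for |A| ≥ 2, with |A| = 4 giving ≥ 5.)

|A +̂ A| = 6


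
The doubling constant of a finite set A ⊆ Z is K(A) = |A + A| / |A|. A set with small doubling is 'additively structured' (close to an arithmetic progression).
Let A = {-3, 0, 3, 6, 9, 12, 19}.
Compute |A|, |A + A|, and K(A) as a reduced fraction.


|A| = 7.
Compute A + A by enumerating all 49 pairs.
A + A = {-6, -3, 0, 3, 6, 9, 12, 15, 16, 18, 19, 21, 22, 24, 25, 28, 31, 38}, so |A + A| = 18.
K = |A + A| / |A| = 18/7 (already in lowest terms) ≈ 2.5714.
Reference: AP of size 7 gives K = 13/7 ≈ 1.8571; a fully generic set of size 7 gives K ≈ 4.0000.

|A| = 7, |A + A| = 18, K = 18/7.


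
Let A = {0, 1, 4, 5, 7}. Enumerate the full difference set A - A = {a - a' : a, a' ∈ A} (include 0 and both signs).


A - A = {a - a' : a, a' ∈ A}.
Compute a - a' for each ordered pair (a, a'):
a = 0: 0-0=0, 0-1=-1, 0-4=-4, 0-5=-5, 0-7=-7
a = 1: 1-0=1, 1-1=0, 1-4=-3, 1-5=-4, 1-7=-6
a = 4: 4-0=4, 4-1=3, 4-4=0, 4-5=-1, 4-7=-3
a = 5: 5-0=5, 5-1=4, 5-4=1, 5-5=0, 5-7=-2
a = 7: 7-0=7, 7-1=6, 7-4=3, 7-5=2, 7-7=0
Collecting distinct values (and noting 0 appears from a-a):
A - A = {-7, -6, -5, -4, -3, -2, -1, 0, 1, 2, 3, 4, 5, 6, 7}
|A - A| = 15

A - A = {-7, -6, -5, -4, -3, -2, -1, 0, 1, 2, 3, 4, 5, 6, 7}


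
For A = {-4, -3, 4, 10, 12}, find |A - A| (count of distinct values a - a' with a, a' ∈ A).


A - A = {a - a' : a, a' ∈ A}; |A| = 5.
Bounds: 2|A|-1 ≤ |A - A| ≤ |A|² - |A| + 1, i.e. 9 ≤ |A - A| ≤ 21.
Note: 0 ∈ A - A always (from a - a). The set is symmetric: if d ∈ A - A then -d ∈ A - A.
Enumerate nonzero differences d = a - a' with a > a' (then include -d):
Positive differences: {1, 2, 6, 7, 8, 13, 14, 15, 16}
Full difference set: {0} ∪ (positive diffs) ∪ (negative diffs).
|A - A| = 1 + 2·9 = 19 (matches direct enumeration: 19).

|A - A| = 19


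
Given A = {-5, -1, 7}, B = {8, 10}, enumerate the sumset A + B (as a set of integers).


A + B = {a + b : a ∈ A, b ∈ B}.
Enumerate all |A|·|B| = 3·2 = 6 pairs (a, b) and collect distinct sums.
a = -5: -5+8=3, -5+10=5
a = -1: -1+8=7, -1+10=9
a = 7: 7+8=15, 7+10=17
Collecting distinct sums: A + B = {3, 5, 7, 9, 15, 17}
|A + B| = 6

A + B = {3, 5, 7, 9, 15, 17}


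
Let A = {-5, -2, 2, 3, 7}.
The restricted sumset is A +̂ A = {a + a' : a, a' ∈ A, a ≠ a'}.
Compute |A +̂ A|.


Restricted sumset: A +̂ A = {a + a' : a ∈ A, a' ∈ A, a ≠ a'}.
Equivalently, take A + A and drop any sum 2a that is achievable ONLY as a + a for a ∈ A (i.e. sums representable only with equal summands).
Enumerate pairs (a, a') with a < a' (symmetric, so each unordered pair gives one sum; this covers all a ≠ a'):
  -5 + -2 = -7
  -5 + 2 = -3
  -5 + 3 = -2
  -5 + 7 = 2
  -2 + 2 = 0
  -2 + 3 = 1
  -2 + 7 = 5
  2 + 3 = 5
  2 + 7 = 9
  3 + 7 = 10
Collected distinct sums: {-7, -3, -2, 0, 1, 2, 5, 9, 10}
|A +̂ A| = 9
(Reference bound: |A +̂ A| ≥ 2|A| - 3 for |A| ≥ 2, with |A| = 5 giving ≥ 7.)

|A +̂ A| = 9


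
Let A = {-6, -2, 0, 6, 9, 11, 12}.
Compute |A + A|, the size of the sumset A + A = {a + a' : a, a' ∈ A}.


A + A = {a + a' : a, a' ∈ A}; |A| = 7.
General bounds: 2|A| - 1 ≤ |A + A| ≤ |A|(|A|+1)/2, i.e. 13 ≤ |A + A| ≤ 28.
Lower bound 2|A|-1 is attained iff A is an arithmetic progression.
Enumerate sums a + a' for a ≤ a' (symmetric, so this suffices):
a = -6: -6+-6=-12, -6+-2=-8, -6+0=-6, -6+6=0, -6+9=3, -6+11=5, -6+12=6
a = -2: -2+-2=-4, -2+0=-2, -2+6=4, -2+9=7, -2+11=9, -2+12=10
a = 0: 0+0=0, 0+6=6, 0+9=9, 0+11=11, 0+12=12
a = 6: 6+6=12, 6+9=15, 6+11=17, 6+12=18
a = 9: 9+9=18, 9+11=20, 9+12=21
a = 11: 11+11=22, 11+12=23
a = 12: 12+12=24
Distinct sums: {-12, -8, -6, -4, -2, 0, 3, 4, 5, 6, 7, 9, 10, 11, 12, 15, 17, 18, 20, 21, 22, 23, 24}
|A + A| = 23

|A + A| = 23


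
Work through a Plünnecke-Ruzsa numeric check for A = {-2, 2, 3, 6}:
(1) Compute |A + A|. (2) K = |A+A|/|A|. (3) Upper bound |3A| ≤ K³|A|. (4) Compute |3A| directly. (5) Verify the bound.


|A| = 4.
Step 1: Compute A + A by enumerating all 16 pairs.
A + A = {-4, 0, 1, 4, 5, 6, 8, 9, 12}, so |A + A| = 9.
Step 2: Doubling constant K = |A + A|/|A| = 9/4 = 9/4 ≈ 2.2500.
Step 3: Plünnecke-Ruzsa gives |3A| ≤ K³·|A| = (2.2500)³ · 4 ≈ 45.5625.
Step 4: Compute 3A = A + A + A directly by enumerating all triples (a,b,c) ∈ A³; |3A| = 16.
Step 5: Check 16 ≤ 45.5625? Yes ✓.

K = 9/4, Plünnecke-Ruzsa bound K³|A| ≈ 45.5625, |3A| = 16, inequality holds.


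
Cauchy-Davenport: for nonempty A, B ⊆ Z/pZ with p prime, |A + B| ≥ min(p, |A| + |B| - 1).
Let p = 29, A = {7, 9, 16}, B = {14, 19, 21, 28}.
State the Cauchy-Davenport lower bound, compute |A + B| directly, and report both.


Cauchy-Davenport: |A + B| ≥ min(p, |A| + |B| - 1) for A, B nonempty in Z/pZ.
|A| = 3, |B| = 4, p = 29.
CD lower bound = min(29, 3 + 4 - 1) = min(29, 6) = 6.
Compute A + B mod 29 directly:
a = 7: 7+14=21, 7+19=26, 7+21=28, 7+28=6
a = 9: 9+14=23, 9+19=28, 9+21=1, 9+28=8
a = 16: 16+14=1, 16+19=6, 16+21=8, 16+28=15
A + B = {1, 6, 8, 15, 21, 23, 26, 28}, so |A + B| = 8.
Verify: 8 ≥ 6? Yes ✓.

CD lower bound = 6, actual |A + B| = 8.


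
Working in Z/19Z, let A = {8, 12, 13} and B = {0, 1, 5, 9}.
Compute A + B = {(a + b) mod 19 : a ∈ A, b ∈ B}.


Work in Z/19Z: reduce every sum a + b modulo 19.
Enumerate all 12 pairs:
a = 8: 8+0=8, 8+1=9, 8+5=13, 8+9=17
a = 12: 12+0=12, 12+1=13, 12+5=17, 12+9=2
a = 13: 13+0=13, 13+1=14, 13+5=18, 13+9=3
Distinct residues collected: {2, 3, 8, 9, 12, 13, 14, 17, 18}
|A + B| = 9 (out of 19 total residues).

A + B = {2, 3, 8, 9, 12, 13, 14, 17, 18}


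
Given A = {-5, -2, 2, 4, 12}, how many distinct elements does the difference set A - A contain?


A - A = {a - a' : a, a' ∈ A}; |A| = 5.
Bounds: 2|A|-1 ≤ |A - A| ≤ |A|² - |A| + 1, i.e. 9 ≤ |A - A| ≤ 21.
Note: 0 ∈ A - A always (from a - a). The set is symmetric: if d ∈ A - A then -d ∈ A - A.
Enumerate nonzero differences d = a - a' with a > a' (then include -d):
Positive differences: {2, 3, 4, 6, 7, 8, 9, 10, 14, 17}
Full difference set: {0} ∪ (positive diffs) ∪ (negative diffs).
|A - A| = 1 + 2·10 = 21 (matches direct enumeration: 21).

|A - A| = 21


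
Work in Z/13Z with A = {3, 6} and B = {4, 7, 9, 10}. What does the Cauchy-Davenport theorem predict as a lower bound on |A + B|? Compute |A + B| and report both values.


Cauchy-Davenport: |A + B| ≥ min(p, |A| + |B| - 1) for A, B nonempty in Z/pZ.
|A| = 2, |B| = 4, p = 13.
CD lower bound = min(13, 2 + 4 - 1) = min(13, 5) = 5.
Compute A + B mod 13 directly:
a = 3: 3+4=7, 3+7=10, 3+9=12, 3+10=0
a = 6: 6+4=10, 6+7=0, 6+9=2, 6+10=3
A + B = {0, 2, 3, 7, 10, 12}, so |A + B| = 6.
Verify: 6 ≥ 5? Yes ✓.

CD lower bound = 5, actual |A + B| = 6.


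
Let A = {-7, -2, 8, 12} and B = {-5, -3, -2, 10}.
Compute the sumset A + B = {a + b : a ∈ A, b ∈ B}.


A + B = {a + b : a ∈ A, b ∈ B}.
Enumerate all |A|·|B| = 4·4 = 16 pairs (a, b) and collect distinct sums.
a = -7: -7+-5=-12, -7+-3=-10, -7+-2=-9, -7+10=3
a = -2: -2+-5=-7, -2+-3=-5, -2+-2=-4, -2+10=8
a = 8: 8+-5=3, 8+-3=5, 8+-2=6, 8+10=18
a = 12: 12+-5=7, 12+-3=9, 12+-2=10, 12+10=22
Collecting distinct sums: A + B = {-12, -10, -9, -7, -5, -4, 3, 5, 6, 7, 8, 9, 10, 18, 22}
|A + B| = 15

A + B = {-12, -10, -9, -7, -5, -4, 3, 5, 6, 7, 8, 9, 10, 18, 22}


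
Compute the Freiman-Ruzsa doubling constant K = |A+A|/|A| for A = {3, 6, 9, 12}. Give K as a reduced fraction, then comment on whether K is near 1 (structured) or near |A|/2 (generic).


|A| = 4.
Compute A + A by enumerating all 16 pairs.
A + A = {6, 9, 12, 15, 18, 21, 24}, so |A + A| = 7.
K = |A + A| / |A| = 7/4 (already in lowest terms) ≈ 1.7500.
Reference: AP of size 4 gives K = 7/4 ≈ 1.7500; a fully generic set of size 4 gives K ≈ 2.5000.

|A| = 4, |A + A| = 7, K = 7/4.


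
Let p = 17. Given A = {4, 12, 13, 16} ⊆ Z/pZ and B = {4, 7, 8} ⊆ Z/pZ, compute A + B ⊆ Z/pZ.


Work in Z/17Z: reduce every sum a + b modulo 17.
Enumerate all 12 pairs:
a = 4: 4+4=8, 4+7=11, 4+8=12
a = 12: 12+4=16, 12+7=2, 12+8=3
a = 13: 13+4=0, 13+7=3, 13+8=4
a = 16: 16+4=3, 16+7=6, 16+8=7
Distinct residues collected: {0, 2, 3, 4, 6, 7, 8, 11, 12, 16}
|A + B| = 10 (out of 17 total residues).

A + B = {0, 2, 3, 4, 6, 7, 8, 11, 12, 16}


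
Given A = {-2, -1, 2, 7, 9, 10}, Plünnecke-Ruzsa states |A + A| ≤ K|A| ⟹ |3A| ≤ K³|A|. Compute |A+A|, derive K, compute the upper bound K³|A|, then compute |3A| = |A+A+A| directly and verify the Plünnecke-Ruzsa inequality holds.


|A| = 6.
Step 1: Compute A + A by enumerating all 36 pairs.
A + A = {-4, -3, -2, 0, 1, 4, 5, 6, 7, 8, 9, 11, 12, 14, 16, 17, 18, 19, 20}, so |A + A| = 19.
Step 2: Doubling constant K = |A + A|/|A| = 19/6 = 19/6 ≈ 3.1667.
Step 3: Plünnecke-Ruzsa gives |3A| ≤ K³·|A| = (3.1667)³ · 6 ≈ 190.5278.
Step 4: Compute 3A = A + A + A directly by enumerating all triples (a,b,c) ∈ A³; |3A| = 36.
Step 5: Check 36 ≤ 190.5278? Yes ✓.

K = 19/6, Plünnecke-Ruzsa bound K³|A| ≈ 190.5278, |3A| = 36, inequality holds.


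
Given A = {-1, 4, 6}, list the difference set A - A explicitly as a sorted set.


A - A = {a - a' : a, a' ∈ A}.
Compute a - a' for each ordered pair (a, a'):
a = -1: -1--1=0, -1-4=-5, -1-6=-7
a = 4: 4--1=5, 4-4=0, 4-6=-2
a = 6: 6--1=7, 6-4=2, 6-6=0
Collecting distinct values (and noting 0 appears from a-a):
A - A = {-7, -5, -2, 0, 2, 5, 7}
|A - A| = 7

A - A = {-7, -5, -2, 0, 2, 5, 7}


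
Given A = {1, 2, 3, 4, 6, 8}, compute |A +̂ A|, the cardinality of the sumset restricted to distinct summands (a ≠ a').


Restricted sumset: A +̂ A = {a + a' : a ∈ A, a' ∈ A, a ≠ a'}.
Equivalently, take A + A and drop any sum 2a that is achievable ONLY as a + a for a ∈ A (i.e. sums representable only with equal summands).
Enumerate pairs (a, a') with a < a' (symmetric, so each unordered pair gives one sum; this covers all a ≠ a'):
  1 + 2 = 3
  1 + 3 = 4
  1 + 4 = 5
  1 + 6 = 7
  1 + 8 = 9
  2 + 3 = 5
  2 + 4 = 6
  2 + 6 = 8
  2 + 8 = 10
  3 + 4 = 7
  3 + 6 = 9
  3 + 8 = 11
  4 + 6 = 10
  4 + 8 = 12
  6 + 8 = 14
Collected distinct sums: {3, 4, 5, 6, 7, 8, 9, 10, 11, 12, 14}
|A +̂ A| = 11
(Reference bound: |A +̂ A| ≥ 2|A| - 3 for |A| ≥ 2, with |A| = 6 giving ≥ 9.)

|A +̂ A| = 11


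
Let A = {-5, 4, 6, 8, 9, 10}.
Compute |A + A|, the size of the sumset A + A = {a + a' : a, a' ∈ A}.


A + A = {a + a' : a, a' ∈ A}; |A| = 6.
General bounds: 2|A| - 1 ≤ |A + A| ≤ |A|(|A|+1)/2, i.e. 11 ≤ |A + A| ≤ 21.
Lower bound 2|A|-1 is attained iff A is an arithmetic progression.
Enumerate sums a + a' for a ≤ a' (symmetric, so this suffices):
a = -5: -5+-5=-10, -5+4=-1, -5+6=1, -5+8=3, -5+9=4, -5+10=5
a = 4: 4+4=8, 4+6=10, 4+8=12, 4+9=13, 4+10=14
a = 6: 6+6=12, 6+8=14, 6+9=15, 6+10=16
a = 8: 8+8=16, 8+9=17, 8+10=18
a = 9: 9+9=18, 9+10=19
a = 10: 10+10=20
Distinct sums: {-10, -1, 1, 3, 4, 5, 8, 10, 12, 13, 14, 15, 16, 17, 18, 19, 20}
|A + A| = 17

|A + A| = 17


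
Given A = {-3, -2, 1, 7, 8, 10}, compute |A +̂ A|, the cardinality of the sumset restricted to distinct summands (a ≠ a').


Restricted sumset: A +̂ A = {a + a' : a ∈ A, a' ∈ A, a ≠ a'}.
Equivalently, take A + A and drop any sum 2a that is achievable ONLY as a + a for a ∈ A (i.e. sums representable only with equal summands).
Enumerate pairs (a, a') with a < a' (symmetric, so each unordered pair gives one sum; this covers all a ≠ a'):
  -3 + -2 = -5
  -3 + 1 = -2
  -3 + 7 = 4
  -3 + 8 = 5
  -3 + 10 = 7
  -2 + 1 = -1
  -2 + 7 = 5
  -2 + 8 = 6
  -2 + 10 = 8
  1 + 7 = 8
  1 + 8 = 9
  1 + 10 = 11
  7 + 8 = 15
  7 + 10 = 17
  8 + 10 = 18
Collected distinct sums: {-5, -2, -1, 4, 5, 6, 7, 8, 9, 11, 15, 17, 18}
|A +̂ A| = 13
(Reference bound: |A +̂ A| ≥ 2|A| - 3 for |A| ≥ 2, with |A| = 6 giving ≥ 9.)

|A +̂ A| = 13


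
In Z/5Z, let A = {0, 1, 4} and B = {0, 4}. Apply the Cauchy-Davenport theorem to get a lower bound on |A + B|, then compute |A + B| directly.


Cauchy-Davenport: |A + B| ≥ min(p, |A| + |B| - 1) for A, B nonempty in Z/pZ.
|A| = 3, |B| = 2, p = 5.
CD lower bound = min(5, 3 + 2 - 1) = min(5, 4) = 4.
Compute A + B mod 5 directly:
a = 0: 0+0=0, 0+4=4
a = 1: 1+0=1, 1+4=0
a = 4: 4+0=4, 4+4=3
A + B = {0, 1, 3, 4}, so |A + B| = 4.
Verify: 4 ≥ 4? Yes ✓.

CD lower bound = 4, actual |A + B| = 4.


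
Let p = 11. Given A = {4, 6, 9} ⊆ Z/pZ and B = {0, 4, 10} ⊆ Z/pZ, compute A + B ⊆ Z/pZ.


Work in Z/11Z: reduce every sum a + b modulo 11.
Enumerate all 9 pairs:
a = 4: 4+0=4, 4+4=8, 4+10=3
a = 6: 6+0=6, 6+4=10, 6+10=5
a = 9: 9+0=9, 9+4=2, 9+10=8
Distinct residues collected: {2, 3, 4, 5, 6, 8, 9, 10}
|A + B| = 8 (out of 11 total residues).

A + B = {2, 3, 4, 5, 6, 8, 9, 10}


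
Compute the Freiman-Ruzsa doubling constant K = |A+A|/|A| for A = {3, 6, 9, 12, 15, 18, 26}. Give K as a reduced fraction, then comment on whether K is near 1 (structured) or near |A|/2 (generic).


|A| = 7.
Compute A + A by enumerating all 49 pairs.
A + A = {6, 9, 12, 15, 18, 21, 24, 27, 29, 30, 32, 33, 35, 36, 38, 41, 44, 52}, so |A + A| = 18.
K = |A + A| / |A| = 18/7 (already in lowest terms) ≈ 2.5714.
Reference: AP of size 7 gives K = 13/7 ≈ 1.8571; a fully generic set of size 7 gives K ≈ 4.0000.

|A| = 7, |A + A| = 18, K = 18/7.


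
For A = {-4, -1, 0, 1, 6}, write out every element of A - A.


A - A = {a - a' : a, a' ∈ A}.
Compute a - a' for each ordered pair (a, a'):
a = -4: -4--4=0, -4--1=-3, -4-0=-4, -4-1=-5, -4-6=-10
a = -1: -1--4=3, -1--1=0, -1-0=-1, -1-1=-2, -1-6=-7
a = 0: 0--4=4, 0--1=1, 0-0=0, 0-1=-1, 0-6=-6
a = 1: 1--4=5, 1--1=2, 1-0=1, 1-1=0, 1-6=-5
a = 6: 6--4=10, 6--1=7, 6-0=6, 6-1=5, 6-6=0
Collecting distinct values (and noting 0 appears from a-a):
A - A = {-10, -7, -6, -5, -4, -3, -2, -1, 0, 1, 2, 3, 4, 5, 6, 7, 10}
|A - A| = 17

A - A = {-10, -7, -6, -5, -4, -3, -2, -1, 0, 1, 2, 3, 4, 5, 6, 7, 10}


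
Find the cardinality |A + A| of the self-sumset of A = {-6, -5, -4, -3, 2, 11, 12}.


A + A = {a + a' : a, a' ∈ A}; |A| = 7.
General bounds: 2|A| - 1 ≤ |A + A| ≤ |A|(|A|+1)/2, i.e. 13 ≤ |A + A| ≤ 28.
Lower bound 2|A|-1 is attained iff A is an arithmetic progression.
Enumerate sums a + a' for a ≤ a' (symmetric, so this suffices):
a = -6: -6+-6=-12, -6+-5=-11, -6+-4=-10, -6+-3=-9, -6+2=-4, -6+11=5, -6+12=6
a = -5: -5+-5=-10, -5+-4=-9, -5+-3=-8, -5+2=-3, -5+11=6, -5+12=7
a = -4: -4+-4=-8, -4+-3=-7, -4+2=-2, -4+11=7, -4+12=8
a = -3: -3+-3=-6, -3+2=-1, -3+11=8, -3+12=9
a = 2: 2+2=4, 2+11=13, 2+12=14
a = 11: 11+11=22, 11+12=23
a = 12: 12+12=24
Distinct sums: {-12, -11, -10, -9, -8, -7, -6, -4, -3, -2, -1, 4, 5, 6, 7, 8, 9, 13, 14, 22, 23, 24}
|A + A| = 22

|A + A| = 22


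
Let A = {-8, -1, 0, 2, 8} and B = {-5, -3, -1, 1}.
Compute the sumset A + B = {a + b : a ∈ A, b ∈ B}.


A + B = {a + b : a ∈ A, b ∈ B}.
Enumerate all |A|·|B| = 5·4 = 20 pairs (a, b) and collect distinct sums.
a = -8: -8+-5=-13, -8+-3=-11, -8+-1=-9, -8+1=-7
a = -1: -1+-5=-6, -1+-3=-4, -1+-1=-2, -1+1=0
a = 0: 0+-5=-5, 0+-3=-3, 0+-1=-1, 0+1=1
a = 2: 2+-5=-3, 2+-3=-1, 2+-1=1, 2+1=3
a = 8: 8+-5=3, 8+-3=5, 8+-1=7, 8+1=9
Collecting distinct sums: A + B = {-13, -11, -9, -7, -6, -5, -4, -3, -2, -1, 0, 1, 3, 5, 7, 9}
|A + B| = 16

A + B = {-13, -11, -9, -7, -6, -5, -4, -3, -2, -1, 0, 1, 3, 5, 7, 9}


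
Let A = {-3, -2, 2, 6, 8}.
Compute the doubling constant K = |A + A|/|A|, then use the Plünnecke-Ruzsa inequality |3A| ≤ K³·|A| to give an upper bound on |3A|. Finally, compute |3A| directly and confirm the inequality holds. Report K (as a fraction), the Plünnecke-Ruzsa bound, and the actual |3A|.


|A| = 5.
Step 1: Compute A + A by enumerating all 25 pairs.
A + A = {-6, -5, -4, -1, 0, 3, 4, 5, 6, 8, 10, 12, 14, 16}, so |A + A| = 14.
Step 2: Doubling constant K = |A + A|/|A| = 14/5 = 14/5 ≈ 2.8000.
Step 3: Plünnecke-Ruzsa gives |3A| ≤ K³·|A| = (2.8000)³ · 5 ≈ 109.7600.
Step 4: Compute 3A = A + A + A directly by enumerating all triples (a,b,c) ∈ A³; |3A| = 27.
Step 5: Check 27 ≤ 109.7600? Yes ✓.

K = 14/5, Plünnecke-Ruzsa bound K³|A| ≈ 109.7600, |3A| = 27, inequality holds.


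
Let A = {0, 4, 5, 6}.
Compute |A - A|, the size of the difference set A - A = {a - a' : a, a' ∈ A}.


A - A = {a - a' : a, a' ∈ A}; |A| = 4.
Bounds: 2|A|-1 ≤ |A - A| ≤ |A|² - |A| + 1, i.e. 7 ≤ |A - A| ≤ 13.
Note: 0 ∈ A - A always (from a - a). The set is symmetric: if d ∈ A - A then -d ∈ A - A.
Enumerate nonzero differences d = a - a' with a > a' (then include -d):
Positive differences: {1, 2, 4, 5, 6}
Full difference set: {0} ∪ (positive diffs) ∪ (negative diffs).
|A - A| = 1 + 2·5 = 11 (matches direct enumeration: 11).

|A - A| = 11


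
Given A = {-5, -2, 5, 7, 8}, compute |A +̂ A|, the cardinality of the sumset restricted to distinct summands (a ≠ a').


Restricted sumset: A +̂ A = {a + a' : a ∈ A, a' ∈ A, a ≠ a'}.
Equivalently, take A + A and drop any sum 2a that is achievable ONLY as a + a for a ∈ A (i.e. sums representable only with equal summands).
Enumerate pairs (a, a') with a < a' (symmetric, so each unordered pair gives one sum; this covers all a ≠ a'):
  -5 + -2 = -7
  -5 + 5 = 0
  -5 + 7 = 2
  -5 + 8 = 3
  -2 + 5 = 3
  -2 + 7 = 5
  -2 + 8 = 6
  5 + 7 = 12
  5 + 8 = 13
  7 + 8 = 15
Collected distinct sums: {-7, 0, 2, 3, 5, 6, 12, 13, 15}
|A +̂ A| = 9
(Reference bound: |A +̂ A| ≥ 2|A| - 3 for |A| ≥ 2, with |A| = 5 giving ≥ 7.)

|A +̂ A| = 9


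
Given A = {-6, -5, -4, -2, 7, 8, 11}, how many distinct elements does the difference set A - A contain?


A - A = {a - a' : a, a' ∈ A}; |A| = 7.
Bounds: 2|A|-1 ≤ |A - A| ≤ |A|² - |A| + 1, i.e. 13 ≤ |A - A| ≤ 43.
Note: 0 ∈ A - A always (from a - a). The set is symmetric: if d ∈ A - A then -d ∈ A - A.
Enumerate nonzero differences d = a - a' with a > a' (then include -d):
Positive differences: {1, 2, 3, 4, 9, 10, 11, 12, 13, 14, 15, 16, 17}
Full difference set: {0} ∪ (positive diffs) ∪ (negative diffs).
|A - A| = 1 + 2·13 = 27 (matches direct enumeration: 27).

|A - A| = 27


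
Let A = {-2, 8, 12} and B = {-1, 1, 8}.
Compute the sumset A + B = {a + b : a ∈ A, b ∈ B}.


A + B = {a + b : a ∈ A, b ∈ B}.
Enumerate all |A|·|B| = 3·3 = 9 pairs (a, b) and collect distinct sums.
a = -2: -2+-1=-3, -2+1=-1, -2+8=6
a = 8: 8+-1=7, 8+1=9, 8+8=16
a = 12: 12+-1=11, 12+1=13, 12+8=20
Collecting distinct sums: A + B = {-3, -1, 6, 7, 9, 11, 13, 16, 20}
|A + B| = 9

A + B = {-3, -1, 6, 7, 9, 11, 13, 16, 20}


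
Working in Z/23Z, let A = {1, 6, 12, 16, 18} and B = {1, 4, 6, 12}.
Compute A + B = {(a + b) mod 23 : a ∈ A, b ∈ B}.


Work in Z/23Z: reduce every sum a + b modulo 23.
Enumerate all 20 pairs:
a = 1: 1+1=2, 1+4=5, 1+6=7, 1+12=13
a = 6: 6+1=7, 6+4=10, 6+6=12, 6+12=18
a = 12: 12+1=13, 12+4=16, 12+6=18, 12+12=1
a = 16: 16+1=17, 16+4=20, 16+6=22, 16+12=5
a = 18: 18+1=19, 18+4=22, 18+6=1, 18+12=7
Distinct residues collected: {1, 2, 5, 7, 10, 12, 13, 16, 17, 18, 19, 20, 22}
|A + B| = 13 (out of 23 total residues).

A + B = {1, 2, 5, 7, 10, 12, 13, 16, 17, 18, 19, 20, 22}


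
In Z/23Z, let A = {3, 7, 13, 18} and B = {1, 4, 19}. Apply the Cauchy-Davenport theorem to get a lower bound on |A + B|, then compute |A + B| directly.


Cauchy-Davenport: |A + B| ≥ min(p, |A| + |B| - 1) for A, B nonempty in Z/pZ.
|A| = 4, |B| = 3, p = 23.
CD lower bound = min(23, 4 + 3 - 1) = min(23, 6) = 6.
Compute A + B mod 23 directly:
a = 3: 3+1=4, 3+4=7, 3+19=22
a = 7: 7+1=8, 7+4=11, 7+19=3
a = 13: 13+1=14, 13+4=17, 13+19=9
a = 18: 18+1=19, 18+4=22, 18+19=14
A + B = {3, 4, 7, 8, 9, 11, 14, 17, 19, 22}, so |A + B| = 10.
Verify: 10 ≥ 6? Yes ✓.

CD lower bound = 6, actual |A + B| = 10.


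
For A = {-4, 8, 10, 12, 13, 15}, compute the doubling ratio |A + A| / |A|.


|A| = 6.
Compute A + A by enumerating all 36 pairs.
A + A = {-8, 4, 6, 8, 9, 11, 16, 18, 20, 21, 22, 23, 24, 25, 26, 27, 28, 30}, so |A + A| = 18.
K = |A + A| / |A| = 18/6 = 3/1 ≈ 3.0000.
Reference: AP of size 6 gives K = 11/6 ≈ 1.8333; a fully generic set of size 6 gives K ≈ 3.5000.

|A| = 6, |A + A| = 18, K = 18/6 = 3/1.


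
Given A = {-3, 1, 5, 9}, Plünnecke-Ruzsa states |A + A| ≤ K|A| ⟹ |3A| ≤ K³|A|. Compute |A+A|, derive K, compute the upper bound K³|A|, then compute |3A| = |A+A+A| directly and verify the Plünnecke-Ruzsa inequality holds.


|A| = 4.
Step 1: Compute A + A by enumerating all 16 pairs.
A + A = {-6, -2, 2, 6, 10, 14, 18}, so |A + A| = 7.
Step 2: Doubling constant K = |A + A|/|A| = 7/4 = 7/4 ≈ 1.7500.
Step 3: Plünnecke-Ruzsa gives |3A| ≤ K³·|A| = (1.7500)³ · 4 ≈ 21.4375.
Step 4: Compute 3A = A + A + A directly by enumerating all triples (a,b,c) ∈ A³; |3A| = 10.
Step 5: Check 10 ≤ 21.4375? Yes ✓.

K = 7/4, Plünnecke-Ruzsa bound K³|A| ≈ 21.4375, |3A| = 10, inequality holds.


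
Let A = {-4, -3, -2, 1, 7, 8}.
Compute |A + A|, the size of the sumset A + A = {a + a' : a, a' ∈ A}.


A + A = {a + a' : a, a' ∈ A}; |A| = 6.
General bounds: 2|A| - 1 ≤ |A + A| ≤ |A|(|A|+1)/2, i.e. 11 ≤ |A + A| ≤ 21.
Lower bound 2|A|-1 is attained iff A is an arithmetic progression.
Enumerate sums a + a' for a ≤ a' (symmetric, so this suffices):
a = -4: -4+-4=-8, -4+-3=-7, -4+-2=-6, -4+1=-3, -4+7=3, -4+8=4
a = -3: -3+-3=-6, -3+-2=-5, -3+1=-2, -3+7=4, -3+8=5
a = -2: -2+-2=-4, -2+1=-1, -2+7=5, -2+8=6
a = 1: 1+1=2, 1+7=8, 1+8=9
a = 7: 7+7=14, 7+8=15
a = 8: 8+8=16
Distinct sums: {-8, -7, -6, -5, -4, -3, -2, -1, 2, 3, 4, 5, 6, 8, 9, 14, 15, 16}
|A + A| = 18

|A + A| = 18


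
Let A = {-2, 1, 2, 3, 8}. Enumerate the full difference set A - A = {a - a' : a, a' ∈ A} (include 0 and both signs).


A - A = {a - a' : a, a' ∈ A}.
Compute a - a' for each ordered pair (a, a'):
a = -2: -2--2=0, -2-1=-3, -2-2=-4, -2-3=-5, -2-8=-10
a = 1: 1--2=3, 1-1=0, 1-2=-1, 1-3=-2, 1-8=-7
a = 2: 2--2=4, 2-1=1, 2-2=0, 2-3=-1, 2-8=-6
a = 3: 3--2=5, 3-1=2, 3-2=1, 3-3=0, 3-8=-5
a = 8: 8--2=10, 8-1=7, 8-2=6, 8-3=5, 8-8=0
Collecting distinct values (and noting 0 appears from a-a):
A - A = {-10, -7, -6, -5, -4, -3, -2, -1, 0, 1, 2, 3, 4, 5, 6, 7, 10}
|A - A| = 17

A - A = {-10, -7, -6, -5, -4, -3, -2, -1, 0, 1, 2, 3, 4, 5, 6, 7, 10}


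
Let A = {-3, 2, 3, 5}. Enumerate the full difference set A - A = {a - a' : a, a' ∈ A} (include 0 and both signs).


A - A = {a - a' : a, a' ∈ A}.
Compute a - a' for each ordered pair (a, a'):
a = -3: -3--3=0, -3-2=-5, -3-3=-6, -3-5=-8
a = 2: 2--3=5, 2-2=0, 2-3=-1, 2-5=-3
a = 3: 3--3=6, 3-2=1, 3-3=0, 3-5=-2
a = 5: 5--3=8, 5-2=3, 5-3=2, 5-5=0
Collecting distinct values (and noting 0 appears from a-a):
A - A = {-8, -6, -5, -3, -2, -1, 0, 1, 2, 3, 5, 6, 8}
|A - A| = 13

A - A = {-8, -6, -5, -3, -2, -1, 0, 1, 2, 3, 5, 6, 8}


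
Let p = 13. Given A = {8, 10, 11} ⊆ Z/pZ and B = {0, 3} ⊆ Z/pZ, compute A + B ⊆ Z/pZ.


Work in Z/13Z: reduce every sum a + b modulo 13.
Enumerate all 6 pairs:
a = 8: 8+0=8, 8+3=11
a = 10: 10+0=10, 10+3=0
a = 11: 11+0=11, 11+3=1
Distinct residues collected: {0, 1, 8, 10, 11}
|A + B| = 5 (out of 13 total residues).

A + B = {0, 1, 8, 10, 11}


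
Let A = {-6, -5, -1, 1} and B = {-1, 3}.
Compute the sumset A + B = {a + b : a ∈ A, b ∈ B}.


A + B = {a + b : a ∈ A, b ∈ B}.
Enumerate all |A|·|B| = 4·2 = 8 pairs (a, b) and collect distinct sums.
a = -6: -6+-1=-7, -6+3=-3
a = -5: -5+-1=-6, -5+3=-2
a = -1: -1+-1=-2, -1+3=2
a = 1: 1+-1=0, 1+3=4
Collecting distinct sums: A + B = {-7, -6, -3, -2, 0, 2, 4}
|A + B| = 7

A + B = {-7, -6, -3, -2, 0, 2, 4}


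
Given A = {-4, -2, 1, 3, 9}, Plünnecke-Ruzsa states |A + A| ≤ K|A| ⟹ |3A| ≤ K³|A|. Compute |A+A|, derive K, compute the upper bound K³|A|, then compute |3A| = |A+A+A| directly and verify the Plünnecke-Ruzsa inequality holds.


|A| = 5.
Step 1: Compute A + A by enumerating all 25 pairs.
A + A = {-8, -6, -4, -3, -1, 1, 2, 4, 5, 6, 7, 10, 12, 18}, so |A + A| = 14.
Step 2: Doubling constant K = |A + A|/|A| = 14/5 = 14/5 ≈ 2.8000.
Step 3: Plünnecke-Ruzsa gives |3A| ≤ K³·|A| = (2.8000)³ · 5 ≈ 109.7600.
Step 4: Compute 3A = A + A + A directly by enumerating all triples (a,b,c) ∈ A³; |3A| = 28.
Step 5: Check 28 ≤ 109.7600? Yes ✓.

K = 14/5, Plünnecke-Ruzsa bound K³|A| ≈ 109.7600, |3A| = 28, inequality holds.


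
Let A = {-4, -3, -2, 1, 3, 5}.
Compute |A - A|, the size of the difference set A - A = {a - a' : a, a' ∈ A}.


A - A = {a - a' : a, a' ∈ A}; |A| = 6.
Bounds: 2|A|-1 ≤ |A - A| ≤ |A|² - |A| + 1, i.e. 11 ≤ |A - A| ≤ 31.
Note: 0 ∈ A - A always (from a - a). The set is symmetric: if d ∈ A - A then -d ∈ A - A.
Enumerate nonzero differences d = a - a' with a > a' (then include -d):
Positive differences: {1, 2, 3, 4, 5, 6, 7, 8, 9}
Full difference set: {0} ∪ (positive diffs) ∪ (negative diffs).
|A - A| = 1 + 2·9 = 19 (matches direct enumeration: 19).

|A - A| = 19


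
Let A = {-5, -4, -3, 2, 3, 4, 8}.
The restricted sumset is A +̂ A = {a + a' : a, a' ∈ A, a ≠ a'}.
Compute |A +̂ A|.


Restricted sumset: A +̂ A = {a + a' : a ∈ A, a' ∈ A, a ≠ a'}.
Equivalently, take A + A and drop any sum 2a that is achievable ONLY as a + a for a ∈ A (i.e. sums representable only with equal summands).
Enumerate pairs (a, a') with a < a' (symmetric, so each unordered pair gives one sum; this covers all a ≠ a'):
  -5 + -4 = -9
  -5 + -3 = -8
  -5 + 2 = -3
  -5 + 3 = -2
  -5 + 4 = -1
  -5 + 8 = 3
  -4 + -3 = -7
  -4 + 2 = -2
  -4 + 3 = -1
  -4 + 4 = 0
  -4 + 8 = 4
  -3 + 2 = -1
  -3 + 3 = 0
  -3 + 4 = 1
  -3 + 8 = 5
  2 + 3 = 5
  2 + 4 = 6
  2 + 8 = 10
  3 + 4 = 7
  3 + 8 = 11
  4 + 8 = 12
Collected distinct sums: {-9, -8, -7, -3, -2, -1, 0, 1, 3, 4, 5, 6, 7, 10, 11, 12}
|A +̂ A| = 16
(Reference bound: |A +̂ A| ≥ 2|A| - 3 for |A| ≥ 2, with |A| = 7 giving ≥ 11.)

|A +̂ A| = 16


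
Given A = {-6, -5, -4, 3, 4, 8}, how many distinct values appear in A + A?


A + A = {a + a' : a, a' ∈ A}; |A| = 6.
General bounds: 2|A| - 1 ≤ |A + A| ≤ |A|(|A|+1)/2, i.e. 11 ≤ |A + A| ≤ 21.
Lower bound 2|A|-1 is attained iff A is an arithmetic progression.
Enumerate sums a + a' for a ≤ a' (symmetric, so this suffices):
a = -6: -6+-6=-12, -6+-5=-11, -6+-4=-10, -6+3=-3, -6+4=-2, -6+8=2
a = -5: -5+-5=-10, -5+-4=-9, -5+3=-2, -5+4=-1, -5+8=3
a = -4: -4+-4=-8, -4+3=-1, -4+4=0, -4+8=4
a = 3: 3+3=6, 3+4=7, 3+8=11
a = 4: 4+4=8, 4+8=12
a = 8: 8+8=16
Distinct sums: {-12, -11, -10, -9, -8, -3, -2, -1, 0, 2, 3, 4, 6, 7, 8, 11, 12, 16}
|A + A| = 18

|A + A| = 18


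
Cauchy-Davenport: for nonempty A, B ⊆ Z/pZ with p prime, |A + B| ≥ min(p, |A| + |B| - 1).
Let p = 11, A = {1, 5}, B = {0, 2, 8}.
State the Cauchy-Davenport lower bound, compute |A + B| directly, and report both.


Cauchy-Davenport: |A + B| ≥ min(p, |A| + |B| - 1) for A, B nonempty in Z/pZ.
|A| = 2, |B| = 3, p = 11.
CD lower bound = min(11, 2 + 3 - 1) = min(11, 4) = 4.
Compute A + B mod 11 directly:
a = 1: 1+0=1, 1+2=3, 1+8=9
a = 5: 5+0=5, 5+2=7, 5+8=2
A + B = {1, 2, 3, 5, 7, 9}, so |A + B| = 6.
Verify: 6 ≥ 4? Yes ✓.

CD lower bound = 4, actual |A + B| = 6.


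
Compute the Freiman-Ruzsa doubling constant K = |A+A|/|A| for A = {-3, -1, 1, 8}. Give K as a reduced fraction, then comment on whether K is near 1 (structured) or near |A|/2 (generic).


|A| = 4.
Compute A + A by enumerating all 16 pairs.
A + A = {-6, -4, -2, 0, 2, 5, 7, 9, 16}, so |A + A| = 9.
K = |A + A| / |A| = 9/4 (already in lowest terms) ≈ 2.2500.
Reference: AP of size 4 gives K = 7/4 ≈ 1.7500; a fully generic set of size 4 gives K ≈ 2.5000.

|A| = 4, |A + A| = 9, K = 9/4.


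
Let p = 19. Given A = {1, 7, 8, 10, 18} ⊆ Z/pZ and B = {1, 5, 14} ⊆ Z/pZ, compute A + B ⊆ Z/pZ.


Work in Z/19Z: reduce every sum a + b modulo 19.
Enumerate all 15 pairs:
a = 1: 1+1=2, 1+5=6, 1+14=15
a = 7: 7+1=8, 7+5=12, 7+14=2
a = 8: 8+1=9, 8+5=13, 8+14=3
a = 10: 10+1=11, 10+5=15, 10+14=5
a = 18: 18+1=0, 18+5=4, 18+14=13
Distinct residues collected: {0, 2, 3, 4, 5, 6, 8, 9, 11, 12, 13, 15}
|A + B| = 12 (out of 19 total residues).

A + B = {0, 2, 3, 4, 5, 6, 8, 9, 11, 12, 13, 15}


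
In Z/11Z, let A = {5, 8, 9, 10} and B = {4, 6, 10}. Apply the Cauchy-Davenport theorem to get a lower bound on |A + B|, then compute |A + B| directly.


Cauchy-Davenport: |A + B| ≥ min(p, |A| + |B| - 1) for A, B nonempty in Z/pZ.
|A| = 4, |B| = 3, p = 11.
CD lower bound = min(11, 4 + 3 - 1) = min(11, 6) = 6.
Compute A + B mod 11 directly:
a = 5: 5+4=9, 5+6=0, 5+10=4
a = 8: 8+4=1, 8+6=3, 8+10=7
a = 9: 9+4=2, 9+6=4, 9+10=8
a = 10: 10+4=3, 10+6=5, 10+10=9
A + B = {0, 1, 2, 3, 4, 5, 7, 8, 9}, so |A + B| = 9.
Verify: 9 ≥ 6? Yes ✓.

CD lower bound = 6, actual |A + B| = 9.


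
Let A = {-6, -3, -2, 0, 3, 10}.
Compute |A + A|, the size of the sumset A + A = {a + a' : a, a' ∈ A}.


A + A = {a + a' : a, a' ∈ A}; |A| = 6.
General bounds: 2|A| - 1 ≤ |A + A| ≤ |A|(|A|+1)/2, i.e. 11 ≤ |A + A| ≤ 21.
Lower bound 2|A|-1 is attained iff A is an arithmetic progression.
Enumerate sums a + a' for a ≤ a' (symmetric, so this suffices):
a = -6: -6+-6=-12, -6+-3=-9, -6+-2=-8, -6+0=-6, -6+3=-3, -6+10=4
a = -3: -3+-3=-6, -3+-2=-5, -3+0=-3, -3+3=0, -3+10=7
a = -2: -2+-2=-4, -2+0=-2, -2+3=1, -2+10=8
a = 0: 0+0=0, 0+3=3, 0+10=10
a = 3: 3+3=6, 3+10=13
a = 10: 10+10=20
Distinct sums: {-12, -9, -8, -6, -5, -4, -3, -2, 0, 1, 3, 4, 6, 7, 8, 10, 13, 20}
|A + A| = 18

|A + A| = 18


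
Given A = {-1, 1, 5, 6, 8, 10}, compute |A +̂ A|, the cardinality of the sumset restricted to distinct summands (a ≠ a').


Restricted sumset: A +̂ A = {a + a' : a ∈ A, a' ∈ A, a ≠ a'}.
Equivalently, take A + A and drop any sum 2a that is achievable ONLY as a + a for a ∈ A (i.e. sums representable only with equal summands).
Enumerate pairs (a, a') with a < a' (symmetric, so each unordered pair gives one sum; this covers all a ≠ a'):
  -1 + 1 = 0
  -1 + 5 = 4
  -1 + 6 = 5
  -1 + 8 = 7
  -1 + 10 = 9
  1 + 5 = 6
  1 + 6 = 7
  1 + 8 = 9
  1 + 10 = 11
  5 + 6 = 11
  5 + 8 = 13
  5 + 10 = 15
  6 + 8 = 14
  6 + 10 = 16
  8 + 10 = 18
Collected distinct sums: {0, 4, 5, 6, 7, 9, 11, 13, 14, 15, 16, 18}
|A +̂ A| = 12
(Reference bound: |A +̂ A| ≥ 2|A| - 3 for |A| ≥ 2, with |A| = 6 giving ≥ 9.)

|A +̂ A| = 12


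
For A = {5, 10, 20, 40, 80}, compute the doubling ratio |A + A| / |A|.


|A| = 5.
Compute A + A by enumerating all 25 pairs.
A + A = {10, 15, 20, 25, 30, 40, 45, 50, 60, 80, 85, 90, 100, 120, 160}, so |A + A| = 15.
K = |A + A| / |A| = 15/5 = 3/1 ≈ 3.0000.
Reference: AP of size 5 gives K = 9/5 ≈ 1.8000; a fully generic set of size 5 gives K ≈ 3.0000.

|A| = 5, |A + A| = 15, K = 15/5 = 3/1.


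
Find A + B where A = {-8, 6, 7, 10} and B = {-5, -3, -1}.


A + B = {a + b : a ∈ A, b ∈ B}.
Enumerate all |A|·|B| = 4·3 = 12 pairs (a, b) and collect distinct sums.
a = -8: -8+-5=-13, -8+-3=-11, -8+-1=-9
a = 6: 6+-5=1, 6+-3=3, 6+-1=5
a = 7: 7+-5=2, 7+-3=4, 7+-1=6
a = 10: 10+-5=5, 10+-3=7, 10+-1=9
Collecting distinct sums: A + B = {-13, -11, -9, 1, 2, 3, 4, 5, 6, 7, 9}
|A + B| = 11

A + B = {-13, -11, -9, 1, 2, 3, 4, 5, 6, 7, 9}


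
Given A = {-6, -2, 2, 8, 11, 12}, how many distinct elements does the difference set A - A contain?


A - A = {a - a' : a, a' ∈ A}; |A| = 6.
Bounds: 2|A|-1 ≤ |A - A| ≤ |A|² - |A| + 1, i.e. 11 ≤ |A - A| ≤ 31.
Note: 0 ∈ A - A always (from a - a). The set is symmetric: if d ∈ A - A then -d ∈ A - A.
Enumerate nonzero differences d = a - a' with a > a' (then include -d):
Positive differences: {1, 3, 4, 6, 8, 9, 10, 13, 14, 17, 18}
Full difference set: {0} ∪ (positive diffs) ∪ (negative diffs).
|A - A| = 1 + 2·11 = 23 (matches direct enumeration: 23).

|A - A| = 23


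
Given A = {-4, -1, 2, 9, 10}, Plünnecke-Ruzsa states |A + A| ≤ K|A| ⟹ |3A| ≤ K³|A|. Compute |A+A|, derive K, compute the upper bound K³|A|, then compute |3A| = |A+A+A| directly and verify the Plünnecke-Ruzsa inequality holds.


|A| = 5.
Step 1: Compute A + A by enumerating all 25 pairs.
A + A = {-8, -5, -2, 1, 4, 5, 6, 8, 9, 11, 12, 18, 19, 20}, so |A + A| = 14.
Step 2: Doubling constant K = |A + A|/|A| = 14/5 = 14/5 ≈ 2.8000.
Step 3: Plünnecke-Ruzsa gives |3A| ≤ K³·|A| = (2.8000)³ · 5 ≈ 109.7600.
Step 4: Compute 3A = A + A + A directly by enumerating all triples (a,b,c) ∈ A³; |3A| = 29.
Step 5: Check 29 ≤ 109.7600? Yes ✓.

K = 14/5, Plünnecke-Ruzsa bound K³|A| ≈ 109.7600, |3A| = 29, inequality holds.


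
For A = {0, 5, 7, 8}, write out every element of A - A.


A - A = {a - a' : a, a' ∈ A}.
Compute a - a' for each ordered pair (a, a'):
a = 0: 0-0=0, 0-5=-5, 0-7=-7, 0-8=-8
a = 5: 5-0=5, 5-5=0, 5-7=-2, 5-8=-3
a = 7: 7-0=7, 7-5=2, 7-7=0, 7-8=-1
a = 8: 8-0=8, 8-5=3, 8-7=1, 8-8=0
Collecting distinct values (and noting 0 appears from a-a):
A - A = {-8, -7, -5, -3, -2, -1, 0, 1, 2, 3, 5, 7, 8}
|A - A| = 13

A - A = {-8, -7, -5, -3, -2, -1, 0, 1, 2, 3, 5, 7, 8}


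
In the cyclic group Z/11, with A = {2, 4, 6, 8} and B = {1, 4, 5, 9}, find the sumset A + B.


Work in Z/11Z: reduce every sum a + b modulo 11.
Enumerate all 16 pairs:
a = 2: 2+1=3, 2+4=6, 2+5=7, 2+9=0
a = 4: 4+1=5, 4+4=8, 4+5=9, 4+9=2
a = 6: 6+1=7, 6+4=10, 6+5=0, 6+9=4
a = 8: 8+1=9, 8+4=1, 8+5=2, 8+9=6
Distinct residues collected: {0, 1, 2, 3, 4, 5, 6, 7, 8, 9, 10}
|A + B| = 11 (out of 11 total residues).

A + B = {0, 1, 2, 3, 4, 5, 6, 7, 8, 9, 10}
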